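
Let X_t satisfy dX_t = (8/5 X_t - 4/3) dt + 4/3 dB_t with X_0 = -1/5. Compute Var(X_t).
Var(X_t) = 5*exp(16*t/5)/9 - 5/9

The variance V(t) = Var(X_t) satisfies V'(t) = 2 a V(t) + c^2 with V(0) = 0 (drift coefficient is linear in X, diffusion is constant). With a = 8/5, c = 4/3, the solution is
  V(t) = (c^2 / (2 a)) * (exp(2 a t) - 1)
       = ((4/3)^2 / (2*(8/5))) * (exp((16/5) t) - 1)
       = 5*exp(16*t/5)/9 - 5/9.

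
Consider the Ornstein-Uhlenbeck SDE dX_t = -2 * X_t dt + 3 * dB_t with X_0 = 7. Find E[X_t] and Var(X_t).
E[X_t] = 7*exp(-2*t); Var(X_t) = 9/4 - 9*exp(-4*t)/4

The OU SDE dX = -theta X dt + sigma dB admits the integrating factor exp(theta t): d(exp(theta t) X_t) = sigma exp(theta t) dB_t. Integrating from 0 to t:
  X_t = x_0 * exp(-theta t) + sigma * int_0^t exp(-theta (t-s)) dB_s.
The Itô integral has mean 0 and (by the Itô isometry) variance sigma^2 * int_0^t exp(-2 theta (t - s)) ds = sigma^2 * (1 - exp(-2 theta t)) / (2 theta).
With theta = 2, sigma = 3, x_0 = 7:
  E[X_t] = 7 * exp(-2 t) = 7*exp(-2*t)
  Var(X_t) = (3)^2 * (1 - exp(-2*2 t)) / (2 * 2) = 9/4 - 9*exp(-4*t)/4.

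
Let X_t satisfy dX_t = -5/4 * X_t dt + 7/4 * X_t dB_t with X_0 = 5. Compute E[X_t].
E[X_t] = 5*exp(-5*t/4)

For GBM dX = mu X dt + sigma X dB with X_0 = x_0, apply Itô to Y = log X: dY = (mu - sigma^2/2) dt + sigma dB, so Y_t = log(x_0) + (mu - sigma^2/2) t + sigma B_t and hence X_t = x_0 * exp((mu - sigma^2/2) t + sigma B_t).
With mu = -5/4, sigma = 7/4, x_0 = 5, this gives:
  X_t = 5 * exp((-89/32) * t + (7/4) * B_t).
Since sigma*B_t ~ Normal(0, sigma^2 t), E[exp(sigma*B_t)] = exp(sigma^2 t / 2); so E[X_t] = x_0 * exp((mu - sigma^2/2) t) * exp(sigma^2 t / 2) = x_0 * exp(mu t) = 5*exp(-5*t/4).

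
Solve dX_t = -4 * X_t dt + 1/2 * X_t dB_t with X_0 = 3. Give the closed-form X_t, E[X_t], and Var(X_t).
X_t = 3 * exp((-33/8) t + (1/2) B_t); E[X_t] = 3*exp(-4*t); Var(X_t) = (9*exp(t/4) - 9)*exp(-8*t)

For GBM dX = mu X dt + sigma X dB with X_0 = x_0, apply Itô to Y = log X: dY = (mu - sigma^2/2) dt + sigma dB, so Y_t = log(x_0) + (mu - sigma^2/2) t + sigma B_t and hence X_t = x_0 * exp((mu - sigma^2/2) t + sigma B_t).
With mu = -4, sigma = 1/2, x_0 = 3, this gives:
  X_t = 3 * exp((-33/8) * t + (1/2) * B_t).
Since sigma*B_t ~ Normal(0, sigma^2 t), E[exp(sigma*B_t)] = exp(sigma^2 t / 2); so E[X_t] = x_0 * exp((mu - sigma^2/2) t) * exp(sigma^2 t / 2) = x_0 * exp(mu t) = 3*exp(-4*t).
Var(X_t) = E[X_t^2] - (E[X_t])^2 = x_0^2 * exp(2 mu t) * (exp(sigma^2 t) - 1) = (9*exp(t/4) - 9)*exp(-8*t).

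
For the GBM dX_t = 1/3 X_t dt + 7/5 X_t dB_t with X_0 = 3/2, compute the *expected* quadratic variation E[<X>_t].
E[<X>_t] = 1323*exp(197*t/75)/788 - 1323/788

<X>_t = int_0^t ((7/5) * X_s)^2 ds. Taking expectation inside the integral: E[<X>_t] = (7/5)^2 * int_0^t E[X_s^2] ds. For GBM, E[X_s^2] = x_0^2 * exp((2 mu + sigma^2) s). Integrating:
  E[<X>_t] = (7/5)^2 * (3/2)^2 * (exp((2*(1/3) + (7/5)^2) t) - 1) / (2*(1/3) + (7/5)^2)
           = (7/5)^2 * (3/2)^2 * (exp((197/75) t) - 1) / (197/75) = 1323*exp(197*t/75)/788 - 1323/788.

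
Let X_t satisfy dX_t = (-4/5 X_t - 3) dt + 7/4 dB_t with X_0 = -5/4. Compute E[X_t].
E[X_t] = -15/4 + 5*exp(-4*t/5)/2

Taking expectations and using E[dB_t] = 0, the mean m(t) = E[X_t] satisfies the ODE m'(t) = a m(t) + b with m(0) = x_0. With a = -4/5, b = -3, x_0 = -5/4, the solution is
  m(t) = x_0 * exp(a t) + (b/a) * (exp(a t) - 1)
       = (-5/4) * exp((-4/5) t) + ((-3)/(-4/5)) * (exp((-4/5) t) - 1)
       = -15/4 + 5*exp(-4*t/5)/2.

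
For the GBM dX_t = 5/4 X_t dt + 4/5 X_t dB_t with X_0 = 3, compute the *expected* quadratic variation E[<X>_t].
E[<X>_t] = 288*exp(157*t/50)/157 - 288/157

<X>_t = int_0^t ((4/5) * X_s)^2 ds. Taking expectation inside the integral: E[<X>_t] = (4/5)^2 * int_0^t E[X_s^2] ds. For GBM, E[X_s^2] = x_0^2 * exp((2 mu + sigma^2) s). Integrating:
  E[<X>_t] = (4/5)^2 * 3^2 * (exp((2*(5/4) + (4/5)^2) t) - 1) / (2*(5/4) + (4/5)^2)
           = (4/5)^2 * 3^2 * (exp((157/50) t) - 1) / (157/50) = 288*exp(157*t/50)/157 - 288/157.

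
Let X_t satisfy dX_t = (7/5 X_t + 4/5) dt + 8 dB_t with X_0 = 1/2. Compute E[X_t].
E[X_t] = 15*exp(7*t/5)/14 - 4/7

Taking expectations and using E[dB_t] = 0, the mean m(t) = E[X_t] satisfies the ODE m'(t) = a m(t) + b with m(0) = x_0. With a = 7/5, b = 4/5, x_0 = 1/2, the solution is
  m(t) = x_0 * exp(a t) + (b/a) * (exp(a t) - 1)
       = (1/2) * exp((7/5) t) + ((4/5)/(7/5)) * (exp((7/5) t) - 1)
       = 15*exp(7*t/5)/14 - 4/7.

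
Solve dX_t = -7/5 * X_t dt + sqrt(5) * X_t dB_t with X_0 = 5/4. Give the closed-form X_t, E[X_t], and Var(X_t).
X_t = 5/4 * exp((-39/10) t + (sqrt(5)) B_t); E[X_t] = 5*exp(-7*t/5)/4; Var(X_t) = (25*exp(5*t) - 25)*exp(-14*t/5)/16

For GBM dX = mu X dt + sigma X dB with X_0 = x_0, apply Itô to Y = log X: dY = (mu - sigma^2/2) dt + sigma dB, so Y_t = log(x_0) + (mu - sigma^2/2) t + sigma B_t and hence X_t = x_0 * exp((mu - sigma^2/2) t + sigma B_t).
With mu = -7/5, sigma = sqrt(5), x_0 = 5/4, this gives:
  X_t = 5/4 * exp((-39/10) * t + (sqrt(5)) * B_t).
Since sigma*B_t ~ Normal(0, sigma^2 t), E[exp(sigma*B_t)] = exp(sigma^2 t / 2); so E[X_t] = x_0 * exp((mu - sigma^2/2) t) * exp(sigma^2 t / 2) = x_0 * exp(mu t) = 5*exp(-7*t/5)/4.
Var(X_t) = E[X_t^2] - (E[X_t])^2 = x_0^2 * exp(2 mu t) * (exp(sigma^2 t) - 1) = (25*exp(5*t) - 25)*exp(-14*t/5)/16.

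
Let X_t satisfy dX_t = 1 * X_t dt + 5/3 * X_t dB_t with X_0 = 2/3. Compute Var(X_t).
Var(X_t) = 4*(exp(25*t/9) - 1)*exp(2*t)/9

For GBM dX = mu X dt + sigma X dB with X_0 = x_0, apply Itô to Y = log X: dY = (mu - sigma^2/2) dt + sigma dB, so Y_t = log(x_0) + (mu - sigma^2/2) t + sigma B_t and hence X_t = x_0 * exp((mu - sigma^2/2) t + sigma B_t).
With mu = 1, sigma = 5/3, x_0 = 2/3, this gives:
  X_t = 2/3 * exp((-7/18) * t + (5/3) * B_t).
Since sigma*B_t ~ Normal(0, sigma^2 t), E[exp(sigma*B_t)] = exp(sigma^2 t / 2); so E[X_t] = x_0 * exp((mu - sigma^2/2) t) * exp(sigma^2 t / 2) = x_0 * exp(mu t) = 2*exp(t)/3.
Var(X_t) = E[X_t^2] - (E[X_t])^2 = x_0^2 * exp(2 mu t) * (exp(sigma^2 t) - 1) = 4*(exp(25*t/9) - 1)*exp(2*t)/9.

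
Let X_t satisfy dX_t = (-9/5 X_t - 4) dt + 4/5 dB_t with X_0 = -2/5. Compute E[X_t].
E[X_t] = -20/9 + 82*exp(-9*t/5)/45

Taking expectations and using E[dB_t] = 0, the mean m(t) = E[X_t] satisfies the ODE m'(t) = a m(t) + b with m(0) = x_0. With a = -9/5, b = -4, x_0 = -2/5, the solution is
  m(t) = x_0 * exp(a t) + (b/a) * (exp(a t) - 1)
       = (-2/5) * exp((-9/5) t) + ((-4)/(-9/5)) * (exp((-9/5) t) - 1)
       = -20/9 + 82*exp(-9*t/5)/45.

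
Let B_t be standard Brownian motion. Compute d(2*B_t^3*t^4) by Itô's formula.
d(2*B_t^3*t^4) = (2*B_t*t^3*(4*B_t^2 + 3*t)) dt + (6*B_t^2*t^4) dB_t

Itô's formula for f(t, x): d f(t, B_t) = (f_t + (1/2) f_xx) dt + f_x dB_t. Compute partials of f(t, x) = 2*t^4*x^3:
  f_t(t,x)  = 8*t^3*x^3
  f_x(t,x)  = 6*t^4*x^2
  f_xx(t,x) = 12*t^4*x
Assemble drift = f_t + (1/2) f_xx = 2*t^3*x*(3*t + 4*x^2) and diffusion = f_x = 6*t^4*x^2. Substituting x = B_t:
  d(2*B_t^3*t^4) = (2*B_t*t^3*(4*B_t^2 + 3*t)) dt + (6*B_t^2*t^4) dB_t.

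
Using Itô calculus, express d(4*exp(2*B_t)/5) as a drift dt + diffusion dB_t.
d(4*exp(2*B_t)/5) = (8*exp(2*B_t)/5) dt + (8*exp(2*B_t)/5) dB_t

Itô's formula for f(B_t) gives d f(B_t) = f'(B_t) dB_t + (1/2) f''(B_t) dt. Compute derivatives of f(x) = 4*exp(2*x)/5:
  f'(x)  = 8*exp(2*x)/5
  f''(x) = 16*exp(2*x)/5
Substitute x = B_t and multiply the f'' term by 1/2:
  drift     = (1/2) * (16*exp(2*x)/5) evaluated at B_t = 8*exp(2*B_t)/5
  diffusion = (8*exp(2*x)/5) evaluated at B_t = 8*exp(2*B_t)/5
Therefore d(4*exp(2*B_t)/5) = (8*exp(2*B_t)/5) dt + (8*exp(2*B_t)/5) dB_t.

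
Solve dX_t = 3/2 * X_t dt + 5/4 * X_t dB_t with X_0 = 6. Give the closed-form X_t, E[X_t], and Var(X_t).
X_t = 6 * exp((23/32) t + (5/4) B_t); E[X_t] = 6*exp(3*t/2); Var(X_t) = 36*(exp(25*t/16) - 1)*exp(3*t)

For GBM dX = mu X dt + sigma X dB with X_0 = x_0, apply Itô to Y = log X: dY = (mu - sigma^2/2) dt + sigma dB, so Y_t = log(x_0) + (mu - sigma^2/2) t + sigma B_t and hence X_t = x_0 * exp((mu - sigma^2/2) t + sigma B_t).
With mu = 3/2, sigma = 5/4, x_0 = 6, this gives:
  X_t = 6 * exp((23/32) * t + (5/4) * B_t).
Since sigma*B_t ~ Normal(0, sigma^2 t), E[exp(sigma*B_t)] = exp(sigma^2 t / 2); so E[X_t] = x_0 * exp((mu - sigma^2/2) t) * exp(sigma^2 t / 2) = x_0 * exp(mu t) = 6*exp(3*t/2).
Var(X_t) = E[X_t^2] - (E[X_t])^2 = x_0^2 * exp(2 mu t) * (exp(sigma^2 t) - 1) = 36*(exp(25*t/16) - 1)*exp(3*t).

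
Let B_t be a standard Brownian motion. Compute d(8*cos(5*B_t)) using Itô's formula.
d(8*cos(5*B_t)) = (-100*cos(5*B_t)) dt + (-40*sin(5*B_t)) dB_t

Itô's formula for f(B_t) gives d f(B_t) = f'(B_t) dB_t + (1/2) f''(B_t) dt. Compute derivatives of f(x) = 8*cos(5*x):
  f'(x)  = -40*sin(5*x)
  f''(x) = -200*cos(5*x)
Substitute x = B_t and multiply the f'' term by 1/2:
  drift     = (1/2) * (-200*cos(5*x)) evaluated at B_t = -100*cos(5*B_t)
  diffusion = (-40*sin(5*x)) evaluated at B_t = -40*sin(5*B_t)
Therefore d(8*cos(5*B_t)) = (-100*cos(5*B_t)) dt + (-40*sin(5*B_t)) dB_t.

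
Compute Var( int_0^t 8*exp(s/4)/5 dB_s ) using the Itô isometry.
Var = 128*exp(t/2)/25 - 128/25

The Itô integral of a deterministic integrand f(s) has mean 0 because each increment f(s) * (B_{s+ds} - B_s) has mean 0. By the Itô isometry:
  Var( int_0^t f(s) dB_s ) = E[ (int_0^t f(s) dB_s)^2 ] = int_0^t f(s)^2 ds.
Here f(s) = 8*exp(s/4)/5, so f(s)^2 = 64*exp(s/2)/25. Integrate:
  int_0^t (64*exp(s/2)/25) ds = 128*exp(t/2)/25 - 128/25.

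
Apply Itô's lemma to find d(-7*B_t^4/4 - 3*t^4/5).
d(-7*B_t^4/4 - 3*t^4/5) = (-21*B_t^2/2 - 12*t^3/5) dt + (-7*B_t^3) dB_t

Itô's formula for f(t, x): d f(t, B_t) = (f_t + (1/2) f_xx) dt + f_x dB_t. Compute partials of f(t, x) = -3*t^4/5 - 7*x^4/4:
  f_t(t,x)  = -12*t^3/5
  f_x(t,x)  = -7*x^3
  f_xx(t,x) = -21*x^2
Assemble drift = f_t + (1/2) f_xx = -12*t^3/5 - 21*x^2/2 and diffusion = f_x = -7*x^3. Substituting x = B_t:
  d(-7*B_t^4/4 - 3*t^4/5) = (-21*B_t^2/2 - 12*t^3/5) dt + (-7*B_t^3) dB_t.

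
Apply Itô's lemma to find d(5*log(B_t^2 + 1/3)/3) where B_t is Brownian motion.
d(5*log(B_t^2 + 1/3)/3) = (5*(1 - 3*B_t^2)/(3*B_t^2 + 1)^2) dt + (10*B_t/(3*B_t^2 + 1)) dB_t

Itô's formula for f(B_t) gives d f(B_t) = f'(B_t) dB_t + (1/2) f''(B_t) dt. Compute derivatives of f(x) = 5*log(x^2 + 1/3)/3:
  f'(x)  = 10*x/(3*x^2 + 1)
  f''(x) = 10*(1 - 3*x^2)/(3*x^2 + 1)^2
Substitute x = B_t and multiply the f'' term by 1/2:
  drift     = (1/2) * (10*(1 - 3*x^2)/(3*x^2 + 1)^2) evaluated at B_t = 5*(1 - 3*B_t^2)/(3*B_t^2 + 1)^2
  diffusion = (10*x/(3*x^2 + 1)) evaluated at B_t = 10*B_t/(3*B_t^2 + 1)
Therefore d(5*log(B_t^2 + 1/3)/3) = (5*(1 - 3*B_t^2)/(3*B_t^2 + 1)^2) dt + (10*B_t/(3*B_t^2 + 1)) dB_t.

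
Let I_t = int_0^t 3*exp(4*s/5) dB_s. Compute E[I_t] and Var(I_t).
E[I_t] = 0; Var(I_t) = 45*exp(8*t/5)/8 - 45/8

The Itô integral of a deterministic integrand f(s) has mean 0 because each increment f(s) * (B_{s+ds} - B_s) has mean 0. By the Itô isometry:
  Var( int_0^t f(s) dB_s ) = E[ (int_0^t f(s) dB_s)^2 ] = int_0^t f(s)^2 ds.
Here f(s) = 3*exp(4*s/5), so f(s)^2 = 9*exp(8*s/5). Integrate:
  int_0^t (9*exp(8*s/5)) ds = 45*exp(8*t/5)/8 - 45/8.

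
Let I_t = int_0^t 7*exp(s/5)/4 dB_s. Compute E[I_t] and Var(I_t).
E[I_t] = 0; Var(I_t) = 245*exp(2*t/5)/32 - 245/32

The Itô integral of a deterministic integrand f(s) has mean 0 because each increment f(s) * (B_{s+ds} - B_s) has mean 0. By the Itô isometry:
  Var( int_0^t f(s) dB_s ) = E[ (int_0^t f(s) dB_s)^2 ] = int_0^t f(s)^2 ds.
Here f(s) = 7*exp(s/5)/4, so f(s)^2 = 49*exp(2*s/5)/16. Integrate:
  int_0^t (49*exp(2*s/5)/16) ds = 245*exp(2*t/5)/32 - 245/32.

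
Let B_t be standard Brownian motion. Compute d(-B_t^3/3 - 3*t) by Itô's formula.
d(-B_t^3/3 - 3*t) = (-B_t - 3) dt + (-B_t^2) dB_t

Itô's formula for f(t, x): d f(t, B_t) = (f_t + (1/2) f_xx) dt + f_x dB_t. Compute partials of f(t, x) = -3*t - x^3/3:
  f_t(t,x)  = -3
  f_x(t,x)  = -x^2
  f_xx(t,x) = -2*x
Assemble drift = f_t + (1/2) f_xx = -x - 3 and diffusion = f_x = -x^2. Substituting x = B_t:
  d(-B_t^3/3 - 3*t) = (-B_t - 3) dt + (-B_t^2) dB_t.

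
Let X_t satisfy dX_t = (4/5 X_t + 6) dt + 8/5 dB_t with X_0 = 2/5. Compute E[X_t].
E[X_t] = 79*exp(4*t/5)/10 - 15/2

Taking expectations and using E[dB_t] = 0, the mean m(t) = E[X_t] satisfies the ODE m'(t) = a m(t) + b with m(0) = x_0. With a = 4/5, b = 6, x_0 = 2/5, the solution is
  m(t) = x_0 * exp(a t) + (b/a) * (exp(a t) - 1)
       = (2/5) * exp((4/5) t) + (6/(4/5)) * (exp((4/5) t) - 1)
       = 79*exp(4*t/5)/10 - 15/2.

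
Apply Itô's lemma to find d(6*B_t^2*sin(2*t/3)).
d(6*B_t^2*sin(2*t/3)) = (4*B_t^2*cos(2*t/3) + 6*sin(2*t/3)) dt + (12*B_t*sin(2*t/3)) dB_t

Itô's formula for f(t, x): d f(t, B_t) = (f_t + (1/2) f_xx) dt + f_x dB_t. Compute partials of f(t, x) = 6*x^2*sin(2*t/3):
  f_t(t,x)  = 4*x^2*cos(2*t/3)
  f_x(t,x)  = 12*x*sin(2*t/3)
  f_xx(t,x) = 12*sin(2*t/3)
Assemble drift = f_t + (1/2) f_xx = 4*x^2*cos(2*t/3) + 6*sin(2*t/3) and diffusion = f_x = 12*x*sin(2*t/3). Substituting x = B_t:
  d(6*B_t^2*sin(2*t/3)) = (4*B_t^2*cos(2*t/3) + 6*sin(2*t/3)) dt + (12*B_t*sin(2*t/3)) dB_t.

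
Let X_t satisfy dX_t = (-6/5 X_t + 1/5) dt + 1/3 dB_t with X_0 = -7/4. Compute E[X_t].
E[X_t] = 1/6 - 23*exp(-6*t/5)/12

Taking expectations and using E[dB_t] = 0, the mean m(t) = E[X_t] satisfies the ODE m'(t) = a m(t) + b with m(0) = x_0. With a = -6/5, b = 1/5, x_0 = -7/4, the solution is
  m(t) = x_0 * exp(a t) + (b/a) * (exp(a t) - 1)
       = (-7/4) * exp((-6/5) t) + ((1/5)/(-6/5)) * (exp((-6/5) t) - 1)
       = 1/6 - 23*exp(-6*t/5)/12.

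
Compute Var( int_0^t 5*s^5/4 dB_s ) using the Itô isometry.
Var = 25*t^11/176

The Itô integral of a deterministic integrand f(s) has mean 0 because each increment f(s) * (B_{s+ds} - B_s) has mean 0. By the Itô isometry:
  Var( int_0^t f(s) dB_s ) = E[ (int_0^t f(s) dB_s)^2 ] = int_0^t f(s)^2 ds.
Here f(s) = 5*s^5/4, so f(s)^2 = 25*s^10/16. Integrate:
  int_0^t (25*s^10/16) ds = 25*t^11/176.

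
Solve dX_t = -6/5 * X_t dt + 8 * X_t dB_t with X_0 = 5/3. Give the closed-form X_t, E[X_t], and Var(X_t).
X_t = 5/3 * exp((-166/5) t + (8) B_t); E[X_t] = 5*exp(-6*t/5)/3; Var(X_t) = (25*exp(64*t) - 25)*exp(-12*t/5)/9

For GBM dX = mu X dt + sigma X dB with X_0 = x_0, apply Itô to Y = log X: dY = (mu - sigma^2/2) dt + sigma dB, so Y_t = log(x_0) + (mu - sigma^2/2) t + sigma B_t and hence X_t = x_0 * exp((mu - sigma^2/2) t + sigma B_t).
With mu = -6/5, sigma = 8, x_0 = 5/3, this gives:
  X_t = 5/3 * exp((-166/5) * t + (8) * B_t).
Since sigma*B_t ~ Normal(0, sigma^2 t), E[exp(sigma*B_t)] = exp(sigma^2 t / 2); so E[X_t] = x_0 * exp((mu - sigma^2/2) t) * exp(sigma^2 t / 2) = x_0 * exp(mu t) = 5*exp(-6*t/5)/3.
Var(X_t) = E[X_t^2] - (E[X_t])^2 = x_0^2 * exp(2 mu t) * (exp(sigma^2 t) - 1) = (25*exp(64*t) - 25)*exp(-12*t/5)/9.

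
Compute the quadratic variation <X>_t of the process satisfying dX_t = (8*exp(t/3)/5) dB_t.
<X>_t = 96*exp(2*t/3)/25 - 96/25

For an Itô process dX_t = a(t) dt + b(t) dB_t, the quadratic variation is <X>_t = int_0^t b(s)^2 ds (the drift term does not contribute). Here b(s) = 8*exp(s/3)/5, so
  b(s)^2 = 64*exp(2*s/3)/25.
Integrating from 0 to t:
  <X>_t = int_0^t (64*exp(2*s/3)/25) ds = 96*exp(2*t/3)/25 - 96/25.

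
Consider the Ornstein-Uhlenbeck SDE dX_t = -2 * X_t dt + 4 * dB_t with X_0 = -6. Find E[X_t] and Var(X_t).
E[X_t] = -6*exp(-2*t); Var(X_t) = 4 - 4*exp(-4*t)

The OU SDE dX = -theta X dt + sigma dB admits the integrating factor exp(theta t): d(exp(theta t) X_t) = sigma exp(theta t) dB_t. Integrating from 0 to t:
  X_t = x_0 * exp(-theta t) + sigma * int_0^t exp(-theta (t-s)) dB_s.
The Itô integral has mean 0 and (by the Itô isometry) variance sigma^2 * int_0^t exp(-2 theta (t - s)) ds = sigma^2 * (1 - exp(-2 theta t)) / (2 theta).
With theta = 2, sigma = 4, x_0 = -6:
  E[X_t] = -6 * exp(-2 t) = -6*exp(-2*t)
  Var(X_t) = (4)^2 * (1 - exp(-2*2 t)) / (2 * 2) = 4 - 4*exp(-4*t).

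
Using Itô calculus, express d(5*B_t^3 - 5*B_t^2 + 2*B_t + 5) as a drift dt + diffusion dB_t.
d(5*B_t^3 - 5*B_t^2 + 2*B_t + 5) = (15*B_t - 5) dt + (15*B_t^2 - 10*B_t + 2) dB_t

Itô's formula for f(B_t) gives d f(B_t) = f'(B_t) dB_t + (1/2) f''(B_t) dt. Compute derivatives of f(x) = 5*x^3 - 5*x^2 + 2*x + 5:
  f'(x)  = 15*x^2 - 10*x + 2
  f''(x) = 30*x - 10
Substitute x = B_t and multiply the f'' term by 1/2:
  drift     = (1/2) * (30*x - 10) evaluated at B_t = 15*B_t - 5
  diffusion = (15*x^2 - 10*x + 2) evaluated at B_t = 15*B_t^2 - 10*B_t + 2
Therefore d(5*B_t^3 - 5*B_t^2 + 2*B_t + 5) = (15*B_t - 5) dt + (15*B_t^2 - 10*B_t + 2) dB_t.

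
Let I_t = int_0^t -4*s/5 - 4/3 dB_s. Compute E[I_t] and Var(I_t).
E[I_t] = 0; Var(I_t) = 16*t*(3*t^2 + 15*t + 25)/225

The Itô integral of a deterministic integrand f(s) has mean 0 because each increment f(s) * (B_{s+ds} - B_s) has mean 0. By the Itô isometry:
  Var( int_0^t f(s) dB_s ) = E[ (int_0^t f(s) dB_s)^2 ] = int_0^t f(s)^2 ds.
Here f(s) = -4*s/5 - 4/3, so f(s)^2 = 16*(3*s + 5)^2/225. Integrate:
  int_0^t (16*(3*s + 5)^2/225) ds = 16*t*(3*t^2 + 15*t + 25)/225.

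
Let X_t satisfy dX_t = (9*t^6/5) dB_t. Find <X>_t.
<X>_t = 81*t^13/325

For an Itô process dX_t = a(t) dt + b(t) dB_t, the quadratic variation is <X>_t = int_0^t b(s)^2 ds (the drift term does not contribute). Here b(s) = 9*s^6/5, so
  b(s)^2 = 81*s^12/25.
Integrating from 0 to t:
  <X>_t = int_0^t (81*s^12/25) ds = 81*t^13/325.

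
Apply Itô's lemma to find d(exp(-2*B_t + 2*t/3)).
d(exp(-2*B_t + 2*t/3)) = (8*exp(-2*B_t + 2*t/3)/3) dt + (-2*exp(-2*B_t + 2*t/3)) dB_t

Itô's formula for f(t, x): d f(t, B_t) = (f_t + (1/2) f_xx) dt + f_x dB_t. Compute partials of f(t, x) = exp(2*t/3 - 2*x):
  f_t(t,x)  = 2*exp(2*t/3 - 2*x)/3
  f_x(t,x)  = -2*exp(2*t/3 - 2*x)
  f_xx(t,x) = 4*exp(2*t/3 - 2*x)
Assemble drift = f_t + (1/2) f_xx = 8*exp(2*t/3 - 2*x)/3 and diffusion = f_x = -2*exp(2*t/3 - 2*x). Substituting x = B_t:
  d(exp(-2*B_t + 2*t/3)) = (8*exp(-2*B_t + 2*t/3)/3) dt + (-2*exp(-2*B_t + 2*t/3)) dB_t.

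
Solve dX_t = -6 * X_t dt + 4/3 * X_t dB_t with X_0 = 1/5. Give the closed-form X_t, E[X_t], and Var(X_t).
X_t = 1/5 * exp((-62/9) t + (4/3) B_t); E[X_t] = exp(-6*t)/5; Var(X_t) = (exp(16*t/9) - 1)*exp(-12*t)/25

For GBM dX = mu X dt + sigma X dB with X_0 = x_0, apply Itô to Y = log X: dY = (mu - sigma^2/2) dt + sigma dB, so Y_t = log(x_0) + (mu - sigma^2/2) t + sigma B_t and hence X_t = x_0 * exp((mu - sigma^2/2) t + sigma B_t).
With mu = -6, sigma = 4/3, x_0 = 1/5, this gives:
  X_t = 1/5 * exp((-62/9) * t + (4/3) * B_t).
Since sigma*B_t ~ Normal(0, sigma^2 t), E[exp(sigma*B_t)] = exp(sigma^2 t / 2); so E[X_t] = x_0 * exp((mu - sigma^2/2) t) * exp(sigma^2 t / 2) = x_0 * exp(mu t) = exp(-6*t)/5.
Var(X_t) = E[X_t^2] - (E[X_t])^2 = x_0^2 * exp(2 mu t) * (exp(sigma^2 t) - 1) = (exp(16*t/9) - 1)*exp(-12*t)/25.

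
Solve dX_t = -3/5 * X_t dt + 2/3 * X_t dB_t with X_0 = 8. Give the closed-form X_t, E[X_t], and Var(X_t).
X_t = 8 * exp((-37/45) t + (2/3) B_t); E[X_t] = 8*exp(-3*t/5); Var(X_t) = (64*exp(4*t/9) - 64)*exp(-6*t/5)

For GBM dX = mu X dt + sigma X dB with X_0 = x_0, apply Itô to Y = log X: dY = (mu - sigma^2/2) dt + sigma dB, so Y_t = log(x_0) + (mu - sigma^2/2) t + sigma B_t and hence X_t = x_0 * exp((mu - sigma^2/2) t + sigma B_t).
With mu = -3/5, sigma = 2/3, x_0 = 8, this gives:
  X_t = 8 * exp((-37/45) * t + (2/3) * B_t).
Since sigma*B_t ~ Normal(0, sigma^2 t), E[exp(sigma*B_t)] = exp(sigma^2 t / 2); so E[X_t] = x_0 * exp((mu - sigma^2/2) t) * exp(sigma^2 t / 2) = x_0 * exp(mu t) = 8*exp(-3*t/5).
Var(X_t) = E[X_t^2] - (E[X_t])^2 = x_0^2 * exp(2 mu t) * (exp(sigma^2 t) - 1) = (64*exp(4*t/9) - 64)*exp(-6*t/5).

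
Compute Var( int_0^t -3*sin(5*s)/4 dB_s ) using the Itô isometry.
Var = 9*t/32 - 9*sin(10*t)/320

The Itô integral of a deterministic integrand f(s) has mean 0 because each increment f(s) * (B_{s+ds} - B_s) has mean 0. By the Itô isometry:
  Var( int_0^t f(s) dB_s ) = E[ (int_0^t f(s) dB_s)^2 ] = int_0^t f(s)^2 ds.
Here f(s) = -3*sin(5*s)/4, so f(s)^2 = 9*sin(5*s)^2/16. Integrate:
  int_0^t (9*sin(5*s)^2/16) ds = 9*t/32 - 9*sin(10*t)/320.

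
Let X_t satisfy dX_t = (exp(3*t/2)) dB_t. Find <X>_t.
<X>_t = exp(3*t)/3 - 1/3

For an Itô process dX_t = a(t) dt + b(t) dB_t, the quadratic variation is <X>_t = int_0^t b(s)^2 ds (the drift term does not contribute). Here b(s) = exp(3*s/2), so
  b(s)^2 = exp(3*s).
Integrating from 0 to t:
  <X>_t = int_0^t (exp(3*s)) ds = exp(3*t)/3 - 1/3.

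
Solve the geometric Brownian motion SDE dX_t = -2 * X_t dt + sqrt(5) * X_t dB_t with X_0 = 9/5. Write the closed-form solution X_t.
X_t = 9/5 * exp((-9/2) * t + (sqrt(5)) * B_t)

For GBM dX = mu X dt + sigma X dB with X_0 = x_0, apply Itô to Y = log X: dY = (mu - sigma^2/2) dt + sigma dB, so Y_t = log(x_0) + (mu - sigma^2/2) t + sigma B_t and hence X_t = x_0 * exp((mu - sigma^2/2) t + sigma B_t).
With mu = -2, sigma = sqrt(5), x_0 = 9/5, this gives:
  X_t = 9/5 * exp((-9/2) * t + (sqrt(5)) * B_t).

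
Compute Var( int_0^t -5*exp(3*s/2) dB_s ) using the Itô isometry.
Var = 25*exp(3*t)/3 - 25/3

The Itô integral of a deterministic integrand f(s) has mean 0 because each increment f(s) * (B_{s+ds} - B_s) has mean 0. By the Itô isometry:
  Var( int_0^t f(s) dB_s ) = E[ (int_0^t f(s) dB_s)^2 ] = int_0^t f(s)^2 ds.
Here f(s) = -5*exp(3*s/2), so f(s)^2 = 25*exp(3*s). Integrate:
  int_0^t (25*exp(3*s)) ds = 25*exp(3*t)/3 - 25/3.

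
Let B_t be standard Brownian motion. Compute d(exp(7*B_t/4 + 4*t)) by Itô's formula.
d(exp(7*B_t/4 + 4*t)) = (177*exp(7*B_t/4 + 4*t)/32) dt + (7*exp(7*B_t/4 + 4*t)/4) dB_t

Itô's formula for f(t, x): d f(t, B_t) = (f_t + (1/2) f_xx) dt + f_x dB_t. Compute partials of f(t, x) = exp(4*t + 7*x/4):
  f_t(t,x)  = 4*exp(4*t + 7*x/4)
  f_x(t,x)  = 7*exp(4*t + 7*x/4)/4
  f_xx(t,x) = 49*exp(4*t + 7*x/4)/16
Assemble drift = f_t + (1/2) f_xx = 177*exp(4*t + 7*x/4)/32 and diffusion = f_x = 7*exp(4*t + 7*x/4)/4. Substituting x = B_t:
  d(exp(7*B_t/4 + 4*t)) = (177*exp(7*B_t/4 + 4*t)/32) dt + (7*exp(7*B_t/4 + 4*t)/4) dB_t.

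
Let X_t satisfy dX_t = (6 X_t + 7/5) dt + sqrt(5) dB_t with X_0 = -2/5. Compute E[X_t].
E[X_t] = -exp(6*t)/6 - 7/30

Taking expectations and using E[dB_t] = 0, the mean m(t) = E[X_t] satisfies the ODE m'(t) = a m(t) + b with m(0) = x_0. With a = 6, b = 7/5, x_0 = -2/5, the solution is
  m(t) = x_0 * exp(a t) + (b/a) * (exp(a t) - 1)
       = (-2/5) * exp(6 t) + ((7/5)/6) * (exp(6 t) - 1)
       = -exp(6*t)/6 - 7/30.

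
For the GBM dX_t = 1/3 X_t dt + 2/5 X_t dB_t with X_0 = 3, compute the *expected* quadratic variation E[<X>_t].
E[<X>_t] = 54*exp(62*t/75)/31 - 54/31

<X>_t = int_0^t ((2/5) * X_s)^2 ds. Taking expectation inside the integral: E[<X>_t] = (2/5)^2 * int_0^t E[X_s^2] ds. For GBM, E[X_s^2] = x_0^2 * exp((2 mu + sigma^2) s). Integrating:
  E[<X>_t] = (2/5)^2 * 3^2 * (exp((2*(1/3) + (2/5)^2) t) - 1) / (2*(1/3) + (2/5)^2)
           = (2/5)^2 * 3^2 * (exp((62/75) t) - 1) / (62/75) = 54*exp(62*t/75)/31 - 54/31.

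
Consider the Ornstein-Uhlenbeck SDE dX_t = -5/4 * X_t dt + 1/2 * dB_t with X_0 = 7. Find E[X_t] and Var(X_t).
E[X_t] = 7*exp(-5*t/4); Var(X_t) = 1/10 - exp(-5*t/2)/10

The OU SDE dX = -theta X dt + sigma dB admits the integrating factor exp(theta t): d(exp(theta t) X_t) = sigma exp(theta t) dB_t. Integrating from 0 to t:
  X_t = x_0 * exp(-theta t) + sigma * int_0^t exp(-theta (t-s)) dB_s.
The Itô integral has mean 0 and (by the Itô isometry) variance sigma^2 * int_0^t exp(-2 theta (t - s)) ds = sigma^2 * (1 - exp(-2 theta t)) / (2 theta).
With theta = 5/4, sigma = 1/2, x_0 = 7:
  E[X_t] = 7 * exp(-5/4 t) = 7*exp(-5*t/4)
  Var(X_t) = (1/2)^2 * (1 - exp(-2*5/4 t)) / (2 * 5/4) = 1/10 - exp(-5*t/2)/10.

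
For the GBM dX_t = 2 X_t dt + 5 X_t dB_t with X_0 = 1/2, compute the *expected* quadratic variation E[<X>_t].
E[<X>_t] = 25*exp(29*t)/116 - 25/116

<X>_t = int_0^t (5 * X_s)^2 ds. Taking expectation inside the integral: E[<X>_t] = 5^2 * int_0^t E[X_s^2] ds. For GBM, E[X_s^2] = x_0^2 * exp((2 mu + sigma^2) s). Integrating:
  E[<X>_t] = 5^2 * (1/2)^2 * (exp((2*2 + 5^2) t) - 1) / (2*2 + 5^2)
           = 5^2 * (1/2)^2 * (exp(29 t) - 1) / 29 = 25*exp(29*t)/116 - 25/116.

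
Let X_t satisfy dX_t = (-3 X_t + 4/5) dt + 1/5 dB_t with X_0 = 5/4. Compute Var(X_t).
Var(X_t) = 1/150 - exp(-6*t)/150

The variance V(t) = Var(X_t) satisfies V'(t) = 2 a V(t) + c^2 with V(0) = 0 (drift coefficient is linear in X, diffusion is constant). With a = -3, c = 1/5, the solution is
  V(t) = (c^2 / (2 a)) * (exp(2 a t) - 1)
       = ((1/5)^2 / (2*(-3))) * (exp((-6) t) - 1)
       = 1/150 - exp(-6*t)/150.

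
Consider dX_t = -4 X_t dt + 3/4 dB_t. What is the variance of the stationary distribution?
lim Var(X_t) = 9/128

The OU SDE dX = -theta X dt + sigma dB admits the integrating factor exp(theta t): d(exp(theta t) X_t) = sigma exp(theta t) dB_t. Integrating from 0 to t gives X_t = x_0 * exp(-theta t) + sigma * int_0^t exp(-theta (t-s)) dB_s for any initial x_0. The Itô integral has variance (by the Itô isometry) sigma^2 * int_0^t exp(-2 theta (t - s)) ds = sigma^2 * (1 - exp(-2 theta t)) / (2 theta), independent of x_0.
With theta = 4, sigma = 3/4:
  Var(X_t) = (3/4)^2 * (1 - exp(-2*4 t)) / (2 * 4) = 9/128 - 9*exp(-8*t)/128.
As t -> infinity, exp(-2*4 t) -> 0, so the stationary variance is sigma^2 / (2 theta) = 9/128.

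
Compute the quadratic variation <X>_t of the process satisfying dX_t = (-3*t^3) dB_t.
<X>_t = 9*t^7/7

For an Itô process dX_t = a(t) dt + b(t) dB_t, the quadratic variation is <X>_t = int_0^t b(s)^2 ds (the drift term does not contribute). Here b(s) = -3*s^3, so
  b(s)^2 = 9*s^6.
Integrating from 0 to t:
  <X>_t = int_0^t (9*s^6) ds = 9*t^7/7.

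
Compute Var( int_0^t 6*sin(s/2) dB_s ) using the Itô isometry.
Var = 18*t - 18*sin(t)

The Itô integral of a deterministic integrand f(s) has mean 0 because each increment f(s) * (B_{s+ds} - B_s) has mean 0. By the Itô isometry:
  Var( int_0^t f(s) dB_s ) = E[ (int_0^t f(s) dB_s)^2 ] = int_0^t f(s)^2 ds.
Here f(s) = 6*sin(s/2), so f(s)^2 = 36*sin(s/2)^2. Integrate:
  int_0^t (36*sin(s/2)^2) ds = 18*t - 18*sin(t).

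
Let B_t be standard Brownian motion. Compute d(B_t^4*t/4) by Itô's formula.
d(B_t^4*t/4) = (B_t^2*(B_t^2 + 6*t)/4) dt + (B_t^3*t) dB_t

Itô's formula for f(t, x): d f(t, B_t) = (f_t + (1/2) f_xx) dt + f_x dB_t. Compute partials of f(t, x) = t*x^4/4:
  f_t(t,x)  = x^4/4
  f_x(t,x)  = t*x^3
  f_xx(t,x) = 3*t*x^2
Assemble drift = f_t + (1/2) f_xx = x^2*(6*t + x^2)/4 and diffusion = f_x = t*x^3. Substituting x = B_t:
  d(B_t^4*t/4) = (B_t^2*(B_t^2 + 6*t)/4) dt + (B_t^3*t) dB_t.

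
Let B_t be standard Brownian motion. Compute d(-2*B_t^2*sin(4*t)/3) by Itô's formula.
d(-2*B_t^2*sin(4*t)/3) = (-8*B_t^2*cos(4*t)/3 - 2*sin(4*t)/3) dt + (-4*B_t*sin(4*t)/3) dB_t

Itô's formula for f(t, x): d f(t, B_t) = (f_t + (1/2) f_xx) dt + f_x dB_t. Compute partials of f(t, x) = -2*x^2*sin(4*t)/3:
  f_t(t,x)  = -8*x^2*cos(4*t)/3
  f_x(t,x)  = -4*x*sin(4*t)/3
  f_xx(t,x) = -4*sin(4*t)/3
Assemble drift = f_t + (1/2) f_xx = -8*x^2*cos(4*t)/3 - 2*sin(4*t)/3 and diffusion = f_x = -4*x*sin(4*t)/3. Substituting x = B_t:
  d(-2*B_t^2*sin(4*t)/3) = (-8*B_t^2*cos(4*t)/3 - 2*sin(4*t)/3) dt + (-4*B_t*sin(4*t)/3) dB_t.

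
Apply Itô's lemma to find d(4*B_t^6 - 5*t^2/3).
d(4*B_t^6 - 5*t^2/3) = (60*B_t^4 - 10*t/3) dt + (24*B_t^5) dB_t

Itô's formula for f(t, x): d f(t, B_t) = (f_t + (1/2) f_xx) dt + f_x dB_t. Compute partials of f(t, x) = -5*t^2/3 + 4*x^6:
  f_t(t,x)  = -10*t/3
  f_x(t,x)  = 24*x^5
  f_xx(t,x) = 120*x^4
Assemble drift = f_t + (1/2) f_xx = -10*t/3 + 60*x^4 and diffusion = f_x = 24*x^5. Substituting x = B_t:
  d(4*B_t^6 - 5*t^2/3) = (60*B_t^4 - 10*t/3) dt + (24*B_t^5) dB_t.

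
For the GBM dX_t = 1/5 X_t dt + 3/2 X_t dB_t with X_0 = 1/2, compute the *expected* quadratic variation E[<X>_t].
E[<X>_t] = 45*exp(53*t/20)/212 - 45/212

<X>_t = int_0^t ((3/2) * X_s)^2 ds. Taking expectation inside the integral: E[<X>_t] = (3/2)^2 * int_0^t E[X_s^2] ds. For GBM, E[X_s^2] = x_0^2 * exp((2 mu + sigma^2) s). Integrating:
  E[<X>_t] = (3/2)^2 * (1/2)^2 * (exp((2*(1/5) + (3/2)^2) t) - 1) / (2*(1/5) + (3/2)^2)
           = (3/2)^2 * (1/2)^2 * (exp((53/20) t) - 1) / (53/20) = 45*exp(53*t/20)/212 - 45/212.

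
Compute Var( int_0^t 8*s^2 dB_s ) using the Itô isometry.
Var = 64*t^5/5

The Itô integral of a deterministic integrand f(s) has mean 0 because each increment f(s) * (B_{s+ds} - B_s) has mean 0. By the Itô isometry:
  Var( int_0^t f(s) dB_s ) = E[ (int_0^t f(s) dB_s)^2 ] = int_0^t f(s)^2 ds.
Here f(s) = 8*s^2, so f(s)^2 = 64*s^4. Integrate:
  int_0^t (64*s^4) ds = 64*t^5/5.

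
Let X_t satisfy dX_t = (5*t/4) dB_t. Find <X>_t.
<X>_t = 25*t^3/48

For an Itô process dX_t = a(t) dt + b(t) dB_t, the quadratic variation is <X>_t = int_0^t b(s)^2 ds (the drift term does not contribute). Here b(s) = 5*s/4, so
  b(s)^2 = 25*s^2/16.
Integrating from 0 to t:
  <X>_t = int_0^t (25*s^2/16) ds = 25*t^3/48.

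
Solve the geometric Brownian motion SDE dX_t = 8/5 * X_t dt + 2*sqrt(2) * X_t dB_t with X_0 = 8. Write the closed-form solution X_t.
X_t = 8 * exp((-12/5) * t + (2*sqrt(2)) * B_t)

For GBM dX = mu X dt + sigma X dB with X_0 = x_0, apply Itô to Y = log X: dY = (mu - sigma^2/2) dt + sigma dB, so Y_t = log(x_0) + (mu - sigma^2/2) t + sigma B_t and hence X_t = x_0 * exp((mu - sigma^2/2) t + sigma B_t).
With mu = 8/5, sigma = 2*sqrt(2), x_0 = 8, this gives:
  X_t = 8 * exp((-12/5) * t + (2*sqrt(2)) * B_t).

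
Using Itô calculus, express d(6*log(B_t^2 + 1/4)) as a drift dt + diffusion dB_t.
d(6*log(B_t^2 + 1/4)) = (24*(1 - 4*B_t^2)/(4*B_t^2 + 1)^2) dt + (48*B_t/(4*B_t^2 + 1)) dB_t

Itô's formula for f(B_t) gives d f(B_t) = f'(B_t) dB_t + (1/2) f''(B_t) dt. Compute derivatives of f(x) = 6*log(x^2 + 1/4):
  f'(x)  = 48*x/(4*x^2 + 1)
  f''(x) = 48*(1 - 4*x^2)/(4*x^2 + 1)^2
Substitute x = B_t and multiply the f'' term by 1/2:
  drift     = (1/2) * (48*(1 - 4*x^2)/(4*x^2 + 1)^2) evaluated at B_t = 24*(1 - 4*B_t^2)/(4*B_t^2 + 1)^2
  diffusion = (48*x/(4*x^2 + 1)) evaluated at B_t = 48*B_t/(4*B_t^2 + 1)
Therefore d(6*log(B_t^2 + 1/4)) = (24*(1 - 4*B_t^2)/(4*B_t^2 + 1)^2) dt + (48*B_t/(4*B_t^2 + 1)) dB_t.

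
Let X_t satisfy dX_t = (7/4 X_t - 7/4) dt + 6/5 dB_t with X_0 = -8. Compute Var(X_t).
Var(X_t) = 72*exp(7*t/2)/175 - 72/175

The variance V(t) = Var(X_t) satisfies V'(t) = 2 a V(t) + c^2 with V(0) = 0 (drift coefficient is linear in X, diffusion is constant). With a = 7/4, c = 6/5, the solution is
  V(t) = (c^2 / (2 a)) * (exp(2 a t) - 1)
       = ((6/5)^2 / (2*(7/4))) * (exp((7/2) t) - 1)
       = 72*exp(7*t/2)/175 - 72/175.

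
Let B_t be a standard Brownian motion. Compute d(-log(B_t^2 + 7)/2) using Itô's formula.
d(-log(B_t^2 + 7)/2) = ((B_t^2 - 7)/(2*(B_t^2 + 7)^2)) dt + (-B_t/(B_t^2 + 7)) dB_t

Itô's formula for f(B_t) gives d f(B_t) = f'(B_t) dB_t + (1/2) f''(B_t) dt. Compute derivatives of f(x) = -log(x^2 + 7)/2:
  f'(x)  = -x/(x^2 + 7)
  f''(x) = (x^2 - 7)/(x^2 + 7)^2
Substitute x = B_t and multiply the f'' term by 1/2:
  drift     = (1/2) * ((x^2 - 7)/(x^2 + 7)^2) evaluated at B_t = (B_t^2 - 7)/(2*(B_t^2 + 7)^2)
  diffusion = (-x/(x^2 + 7)) evaluated at B_t = -B_t/(B_t^2 + 7)
Therefore d(-log(B_t^2 + 7)/2) = ((B_t^2 - 7)/(2*(B_t^2 + 7)^2)) dt + (-B_t/(B_t^2 + 7)) dB_t.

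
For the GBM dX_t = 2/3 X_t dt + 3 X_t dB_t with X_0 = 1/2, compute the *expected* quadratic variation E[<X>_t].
E[<X>_t] = 27*exp(31*t/3)/124 - 27/124

<X>_t = int_0^t (3 * X_s)^2 ds. Taking expectation inside the integral: E[<X>_t] = 3^2 * int_0^t E[X_s^2] ds. For GBM, E[X_s^2] = x_0^2 * exp((2 mu + sigma^2) s). Integrating:
  E[<X>_t] = 3^2 * (1/2)^2 * (exp((2*(2/3) + 3^2) t) - 1) / (2*(2/3) + 3^2)
           = 3^2 * (1/2)^2 * (exp((31/3) t) - 1) / (31/3) = 27*exp(31*t/3)/124 - 27/124.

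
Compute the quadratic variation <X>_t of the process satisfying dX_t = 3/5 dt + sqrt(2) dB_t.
<X>_t = 2*t

For an Itô process dX_t = a(t) dt + b(t) dB_t, the quadratic variation is <X>_t = int_0^t b(s)^2 ds (the drift term does not contribute). Here b(s) = sqrt(2), so
  b(s)^2 = 2.
Integrating from 0 to t:
  <X>_t = int_0^t (2) ds = 2*t.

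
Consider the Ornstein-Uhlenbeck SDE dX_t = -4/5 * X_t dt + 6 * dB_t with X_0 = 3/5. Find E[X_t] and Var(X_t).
E[X_t] = 3*exp(-4*t/5)/5; Var(X_t) = 45/2 - 45*exp(-8*t/5)/2

The OU SDE dX = -theta X dt + sigma dB admits the integrating factor exp(theta t): d(exp(theta t) X_t) = sigma exp(theta t) dB_t. Integrating from 0 to t:
  X_t = x_0 * exp(-theta t) + sigma * int_0^t exp(-theta (t-s)) dB_s.
The Itô integral has mean 0 and (by the Itô isometry) variance sigma^2 * int_0^t exp(-2 theta (t - s)) ds = sigma^2 * (1 - exp(-2 theta t)) / (2 theta).
With theta = 4/5, sigma = 6, x_0 = 3/5:
  E[X_t] = 3/5 * exp(-4/5 t) = 3*exp(-4*t/5)/5
  Var(X_t) = (6)^2 * (1 - exp(-2*4/5 t)) / (2 * 4/5) = 45/2 - 45*exp(-8*t/5)/2.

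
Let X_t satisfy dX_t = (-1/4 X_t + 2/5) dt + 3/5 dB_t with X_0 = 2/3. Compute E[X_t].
E[X_t] = 8/5 - 14*exp(-t/4)/15

Taking expectations and using E[dB_t] = 0, the mean m(t) = E[X_t] satisfies the ODE m'(t) = a m(t) + b with m(0) = x_0. With a = -1/4, b = 2/5, x_0 = 2/3, the solution is
  m(t) = x_0 * exp(a t) + (b/a) * (exp(a t) - 1)
       = (2/3) * exp((-1/4) t) + ((2/5)/(-1/4)) * (exp((-1/4) t) - 1)
       = 8/5 - 14*exp(-t/4)/15.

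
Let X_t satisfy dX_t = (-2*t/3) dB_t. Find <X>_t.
<X>_t = 4*t^3/27

For an Itô process dX_t = a(t) dt + b(t) dB_t, the quadratic variation is <X>_t = int_0^t b(s)^2 ds (the drift term does not contribute). Here b(s) = -2*s/3, so
  b(s)^2 = 4*s^2/9.
Integrating from 0 to t:
  <X>_t = int_0^t (4*s^2/9) ds = 4*t^3/27.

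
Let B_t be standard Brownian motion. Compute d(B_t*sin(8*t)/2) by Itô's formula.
d(B_t*sin(8*t)/2) = (4*B_t*cos(8*t)) dt + (sin(8*t)/2) dB_t

Itô's formula for f(t, x): d f(t, B_t) = (f_t + (1/2) f_xx) dt + f_x dB_t. Compute partials of f(t, x) = x*sin(8*t)/2:
  f_t(t,x)  = 4*x*cos(8*t)
  f_x(t,x)  = sin(8*t)/2
  f_xx(t,x) = 0
Assemble drift = f_t + (1/2) f_xx = 4*x*cos(8*t) and diffusion = f_x = sin(8*t)/2. Substituting x = B_t:
  d(B_t*sin(8*t)/2) = (4*B_t*cos(8*t)) dt + (sin(8*t)/2) dB_t.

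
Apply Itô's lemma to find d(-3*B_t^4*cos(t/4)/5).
d(-3*B_t^4*cos(t/4)/5) = (3*B_t^2*(B_t^2*sin(t/4) - 24*cos(t/4))/20) dt + (-12*B_t^3*cos(t/4)/5) dB_t

Itô's formula for f(t, x): d f(t, B_t) = (f_t + (1/2) f_xx) dt + f_x dB_t. Compute partials of f(t, x) = -3*x^4*cos(t/4)/5:
  f_t(t,x)  = 3*x^4*sin(t/4)/20
  f_x(t,x)  = -12*x^3*cos(t/4)/5
  f_xx(t,x) = -36*x^2*cos(t/4)/5
Assemble drift = f_t + (1/2) f_xx = 3*x^2*(x^2*sin(t/4) - 24*cos(t/4))/20 and diffusion = f_x = -12*x^3*cos(t/4)/5. Substituting x = B_t:
  d(-3*B_t^4*cos(t/4)/5) = (3*B_t^2*(B_t^2*sin(t/4) - 24*cos(t/4))/20) dt + (-12*B_t^3*cos(t/4)/5) dB_t.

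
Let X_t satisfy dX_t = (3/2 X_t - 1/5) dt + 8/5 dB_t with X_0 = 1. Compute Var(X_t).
Var(X_t) = 64*exp(3*t)/75 - 64/75

The variance V(t) = Var(X_t) satisfies V'(t) = 2 a V(t) + c^2 with V(0) = 0 (drift coefficient is linear in X, diffusion is constant). With a = 3/2, c = 8/5, the solution is
  V(t) = (c^2 / (2 a)) * (exp(2 a t) - 1)
       = ((8/5)^2 / (2*(3/2))) * (exp(3 t) - 1)
       = 64*exp(3*t)/75 - 64/75.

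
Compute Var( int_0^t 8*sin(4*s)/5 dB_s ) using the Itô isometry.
Var = 32*t/25 - 8*sin(4*t)*cos(4*t)/25

The Itô integral of a deterministic integrand f(s) has mean 0 because each increment f(s) * (B_{s+ds} - B_s) has mean 0. By the Itô isometry:
  Var( int_0^t f(s) dB_s ) = E[ (int_0^t f(s) dB_s)^2 ] = int_0^t f(s)^2 ds.
Here f(s) = 8*sin(4*s)/5, so f(s)^2 = 64*sin(4*s)^2/25. Integrate:
  int_0^t (64*sin(4*s)^2/25) ds = 32*t/25 - 8*sin(4*t)*cos(4*t)/25.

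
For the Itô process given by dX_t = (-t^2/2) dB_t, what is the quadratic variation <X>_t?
<X>_t = t^5/20

For an Itô process dX_t = a(t) dt + b(t) dB_t, the quadratic variation is <X>_t = int_0^t b(s)^2 ds (the drift term does not contribute). Here b(s) = -s^2/2, so
  b(s)^2 = s^4/4.
Integrating from 0 to t:
  <X>_t = int_0^t (s^4/4) ds = t^5/20.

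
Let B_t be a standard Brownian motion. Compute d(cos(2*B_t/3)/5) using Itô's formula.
d(cos(2*B_t/3)/5) = (-2*cos(2*B_t/3)/45) dt + (-2*sin(2*B_t/3)/15) dB_t

Itô's formula for f(B_t) gives d f(B_t) = f'(B_t) dB_t + (1/2) f''(B_t) dt. Compute derivatives of f(x) = cos(2*x/3)/5:
  f'(x)  = -2*sin(2*x/3)/15
  f''(x) = -4*cos(2*x/3)/45
Substitute x = B_t and multiply the f'' term by 1/2:
  drift     = (1/2) * (-4*cos(2*x/3)/45) evaluated at B_t = -2*cos(2*B_t/3)/45
  diffusion = (-2*sin(2*x/3)/15) evaluated at B_t = -2*sin(2*B_t/3)/15
Therefore d(cos(2*B_t/3)/5) = (-2*cos(2*B_t/3)/45) dt + (-2*sin(2*B_t/3)/15) dB_t.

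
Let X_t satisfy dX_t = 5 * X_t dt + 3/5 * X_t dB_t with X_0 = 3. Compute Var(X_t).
Var(X_t) = 9*(exp(9*t/25) - 1)*exp(10*t)

For GBM dX = mu X dt + sigma X dB with X_0 = x_0, apply Itô to Y = log X: dY = (mu - sigma^2/2) dt + sigma dB, so Y_t = log(x_0) + (mu - sigma^2/2) t + sigma B_t and hence X_t = x_0 * exp((mu - sigma^2/2) t + sigma B_t).
With mu = 5, sigma = 3/5, x_0 = 3, this gives:
  X_t = 3 * exp((241/50) * t + (3/5) * B_t).
Since sigma*B_t ~ Normal(0, sigma^2 t), E[exp(sigma*B_t)] = exp(sigma^2 t / 2); so E[X_t] = x_0 * exp((mu - sigma^2/2) t) * exp(sigma^2 t / 2) = x_0 * exp(mu t) = 3*exp(5*t).
Var(X_t) = E[X_t^2] - (E[X_t])^2 = x_0^2 * exp(2 mu t) * (exp(sigma^2 t) - 1) = 9*(exp(9*t/25) - 1)*exp(10*t).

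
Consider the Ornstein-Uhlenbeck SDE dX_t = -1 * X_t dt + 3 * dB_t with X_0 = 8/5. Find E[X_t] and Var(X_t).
E[X_t] = 8*exp(-t)/5; Var(X_t) = 9/2 - 9*exp(-2*t)/2

The OU SDE dX = -theta X dt + sigma dB admits the integrating factor exp(theta t): d(exp(theta t) X_t) = sigma exp(theta t) dB_t. Integrating from 0 to t:
  X_t = x_0 * exp(-theta t) + sigma * int_0^t exp(-theta (t-s)) dB_s.
The Itô integral has mean 0 and (by the Itô isometry) variance sigma^2 * int_0^t exp(-2 theta (t - s)) ds = sigma^2 * (1 - exp(-2 theta t)) / (2 theta).
With theta = 1, sigma = 3, x_0 = 8/5:
  E[X_t] = 8/5 * exp(-1 t) = 8*exp(-t)/5
  Var(X_t) = (3)^2 * (1 - exp(-2*1 t)) / (2 * 1) = 9/2 - 9*exp(-2*t)/2.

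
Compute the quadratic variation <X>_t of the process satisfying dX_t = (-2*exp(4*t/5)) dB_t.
<X>_t = 5*exp(8*t/5)/2 - 5/2

For an Itô process dX_t = a(t) dt + b(t) dB_t, the quadratic variation is <X>_t = int_0^t b(s)^2 ds (the drift term does not contribute). Here b(s) = -2*exp(4*s/5), so
  b(s)^2 = 4*exp(8*s/5).
Integrating from 0 to t:
  <X>_t = int_0^t (4*exp(8*s/5)) ds = 5*exp(8*t/5)/2 - 5/2.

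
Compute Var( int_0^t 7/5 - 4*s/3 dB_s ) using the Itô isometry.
Var = t*(400*t^2 - 1260*t + 1323)/675

The Itô integral of a deterministic integrand f(s) has mean 0 because each increment f(s) * (B_{s+ds} - B_s) has mean 0. By the Itô isometry:
  Var( int_0^t f(s) dB_s ) = E[ (int_0^t f(s) dB_s)^2 ] = int_0^t f(s)^2 ds.
Here f(s) = 7/5 - 4*s/3, so f(s)^2 = (20*s - 21)^2/225. Integrate:
  int_0^t ((20*s - 21)^2/225) ds = t*(400*t^2 - 1260*t + 1323)/675.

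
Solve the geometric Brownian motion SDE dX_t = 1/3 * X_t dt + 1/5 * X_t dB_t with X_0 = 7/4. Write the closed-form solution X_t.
X_t = 7/4 * exp((47/150) * t + (1/5) * B_t)

For GBM dX = mu X dt + sigma X dB with X_0 = x_0, apply Itô to Y = log X: dY = (mu - sigma^2/2) dt + sigma dB, so Y_t = log(x_0) + (mu - sigma^2/2) t + sigma B_t and hence X_t = x_0 * exp((mu - sigma^2/2) t + sigma B_t).
With mu = 1/3, sigma = 1/5, x_0 = 7/4, this gives:
  X_t = 7/4 * exp((47/150) * t + (1/5) * B_t).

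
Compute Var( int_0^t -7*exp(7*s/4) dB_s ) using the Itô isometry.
Var = 14*exp(7*t/2) - 14

The Itô integral of a deterministic integrand f(s) has mean 0 because each increment f(s) * (B_{s+ds} - B_s) has mean 0. By the Itô isometry:
  Var( int_0^t f(s) dB_s ) = E[ (int_0^t f(s) dB_s)^2 ] = int_0^t f(s)^2 ds.
Here f(s) = -7*exp(7*s/4), so f(s)^2 = 49*exp(7*s/2). Integrate:
  int_0^t (49*exp(7*s/2)) ds = 14*exp(7*t/2) - 14.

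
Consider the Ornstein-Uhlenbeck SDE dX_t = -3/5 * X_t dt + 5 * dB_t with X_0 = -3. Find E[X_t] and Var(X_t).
E[X_t] = -3*exp(-3*t/5); Var(X_t) = 125/6 - 125*exp(-6*t/5)/6

The OU SDE dX = -theta X dt + sigma dB admits the integrating factor exp(theta t): d(exp(theta t) X_t) = sigma exp(theta t) dB_t. Integrating from 0 to t:
  X_t = x_0 * exp(-theta t) + sigma * int_0^t exp(-theta (t-s)) dB_s.
The Itô integral has mean 0 and (by the Itô isometry) variance sigma^2 * int_0^t exp(-2 theta (t - s)) ds = sigma^2 * (1 - exp(-2 theta t)) / (2 theta).
With theta = 3/5, sigma = 5, x_0 = -3:
  E[X_t] = -3 * exp(-3/5 t) = -3*exp(-3*t/5)
  Var(X_t) = (5)^2 * (1 - exp(-2*3/5 t)) / (2 * 3/5) = 125/6 - 125*exp(-6*t/5)/6.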